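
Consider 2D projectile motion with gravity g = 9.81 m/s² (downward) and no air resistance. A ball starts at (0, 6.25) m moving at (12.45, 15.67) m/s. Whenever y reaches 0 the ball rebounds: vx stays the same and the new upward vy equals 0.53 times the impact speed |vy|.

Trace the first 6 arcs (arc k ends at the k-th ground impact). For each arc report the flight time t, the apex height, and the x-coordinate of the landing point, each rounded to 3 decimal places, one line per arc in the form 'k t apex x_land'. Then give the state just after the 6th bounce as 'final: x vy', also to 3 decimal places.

Arc 1: start y=6.250, vy=15.670 → t=3.553, apex=18.765, x_land=44.239, impact vy=-19.188
  bounce: vy ← 0.53·19.188 = 10.170
Arc 2: start y=0.000, vy=10.170 → t=2.073, apex=5.271, x_land=70.051, impact vy=-10.170
  bounce: vy ← 0.53·10.170 = 5.390
Arc 3: start y=0.000, vy=5.390 → t=1.099, apex=1.481, x_land=83.732, impact vy=-5.390
  bounce: vy ← 0.53·5.390 = 2.857
Arc 4: start y=0.000, vy=2.857 → t=0.582, apex=0.416, x_land=90.983, impact vy=-2.857
  bounce: vy ← 0.53·2.857 = 1.514
Arc 5: start y=0.000, vy=1.514 → t=0.309, apex=0.117, x_land=94.826, impact vy=-1.514
  bounce: vy ← 0.53·1.514 = 0.802
Arc 6: start y=0.000, vy=0.802 → t=0.164, apex=0.033, x_land=96.862, impact vy=-0.802
  bounce: vy ← 0.53·0.802 = 0.425

1 3.553 18.765 44.239
2 2.073 5.271 70.051
3 1.099 1.481 83.732
4 0.582 0.416 90.983
5 0.309 0.117 94.826
6 0.164 0.033 96.862
final: 96.862 0.425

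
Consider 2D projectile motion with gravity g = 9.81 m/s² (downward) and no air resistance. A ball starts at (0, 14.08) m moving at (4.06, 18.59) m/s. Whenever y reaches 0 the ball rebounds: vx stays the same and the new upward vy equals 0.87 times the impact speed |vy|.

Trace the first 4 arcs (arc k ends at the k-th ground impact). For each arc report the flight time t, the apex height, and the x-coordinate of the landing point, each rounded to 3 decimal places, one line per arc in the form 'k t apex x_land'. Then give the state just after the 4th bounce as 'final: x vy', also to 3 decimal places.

Arc 1: start y=14.080, vy=18.590 → t=4.437, apex=31.694, x_land=18.014, impact vy=-24.937
  bounce: vy ← 0.87·24.937 = 21.695
Arc 2: start y=0.000, vy=21.695 → t=4.423, apex=23.989, x_land=35.972, impact vy=-21.695
  bounce: vy ← 0.87·21.695 = 18.875
Arc 3: start y=0.000, vy=18.875 → t=3.848, apex=18.157, x_land=51.595, impact vy=-18.875
  bounce: vy ← 0.87·18.875 = 16.421
Arc 4: start y=0.000, vy=16.421 → t=3.348, apex=13.743, x_land=65.187, impact vy=-16.421
  bounce: vy ← 0.87·16.421 = 14.286

1 4.437 31.694 18.014
2 4.423 23.989 35.972
3 3.848 18.157 51.595
4 3.348 13.743 65.187
final: 65.187 14.286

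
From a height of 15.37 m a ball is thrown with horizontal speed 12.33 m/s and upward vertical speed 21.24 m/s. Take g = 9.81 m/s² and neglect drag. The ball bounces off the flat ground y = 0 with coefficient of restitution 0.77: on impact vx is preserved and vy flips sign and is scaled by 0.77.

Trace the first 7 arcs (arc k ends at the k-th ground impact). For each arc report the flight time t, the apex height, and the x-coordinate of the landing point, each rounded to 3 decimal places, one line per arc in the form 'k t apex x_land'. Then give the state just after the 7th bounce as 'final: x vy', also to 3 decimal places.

1 4.962 38.364 61.179
2 4.307 22.746 114.283
3 3.316 13.486 155.173
4 2.554 7.996 186.658
5 1.966 4.741 210.901
6 1.514 2.811 229.569
7 1.166 1.667 243.943
final: 243.943 4.403

Arc 1: start y=15.370, vy=21.240 → t=4.962, apex=38.364, x_land=61.179, impact vy=-27.435
  bounce: vy ← 0.77·27.435 = 21.125
Arc 2: start y=0.000, vy=21.125 → t=4.307, apex=22.746, x_land=114.283, impact vy=-21.125
  bounce: vy ← 0.77·21.125 = 16.266
Arc 3: start y=0.000, vy=16.266 → t=3.316, apex=13.486, x_land=155.173, impact vy=-16.266
  bounce: vy ← 0.77·16.266 = 12.525
Arc 4: start y=0.000, vy=12.525 → t=2.554, apex=7.996, x_land=186.658, impact vy=-12.525
  bounce: vy ← 0.77·12.525 = 9.644
Arc 5: start y=0.000, vy=9.644 → t=1.966, apex=4.741, x_land=210.901, impact vy=-9.644
  bounce: vy ← 0.77·9.644 = 7.426
Arc 6: start y=0.000, vy=7.426 → t=1.514, apex=2.811, x_land=229.569, impact vy=-7.426
  bounce: vy ← 0.77·7.426 = 5.718
Arc 7: start y=0.000, vy=5.718 → t=1.166, apex=1.667, x_land=243.943, impact vy=-5.718
  bounce: vy ← 0.77·5.718 = 4.403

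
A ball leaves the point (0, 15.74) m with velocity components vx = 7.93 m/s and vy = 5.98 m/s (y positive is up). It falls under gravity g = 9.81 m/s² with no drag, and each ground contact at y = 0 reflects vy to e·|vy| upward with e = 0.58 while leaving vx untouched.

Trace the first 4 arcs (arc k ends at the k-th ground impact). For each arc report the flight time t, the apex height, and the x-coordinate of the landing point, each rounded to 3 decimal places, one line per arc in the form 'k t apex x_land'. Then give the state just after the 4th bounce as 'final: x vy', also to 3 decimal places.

1 2.502 17.563 19.839
2 2.195 5.908 37.246
3 1.273 1.987 47.341
4 0.738 0.669 53.197
final: 53.197 2.101

Arc 1: start y=15.740, vy=5.980 → t=2.502, apex=17.563, x_land=19.839, impact vy=-18.563
  bounce: vy ← 0.58·18.563 = 10.766
Arc 2: start y=0.000, vy=10.766 → t=2.195, apex=5.908, x_land=37.246, impact vy=-10.766
  bounce: vy ← 0.58·10.766 = 6.245
Arc 3: start y=0.000, vy=6.245 → t=1.273, apex=1.987, x_land=47.341, impact vy=-6.245
  bounce: vy ← 0.58·6.245 = 3.622
Arc 4: start y=0.000, vy=3.622 → t=0.738, apex=0.669, x_land=53.197, impact vy=-3.622
  bounce: vy ← 0.58·3.622 = 2.101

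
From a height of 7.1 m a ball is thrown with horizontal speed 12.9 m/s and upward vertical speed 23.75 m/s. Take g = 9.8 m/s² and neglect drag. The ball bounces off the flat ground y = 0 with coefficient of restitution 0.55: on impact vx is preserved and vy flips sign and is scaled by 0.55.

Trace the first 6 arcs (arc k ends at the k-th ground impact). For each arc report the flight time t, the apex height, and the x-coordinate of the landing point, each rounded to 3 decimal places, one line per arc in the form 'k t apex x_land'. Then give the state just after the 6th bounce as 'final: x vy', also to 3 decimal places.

Arc 1: start y=7.100, vy=23.750 → t=5.129, apex=35.879, x_land=66.170, impact vy=-26.518
  bounce: vy ← 0.55·26.518 = 14.585
Arc 2: start y=0.000, vy=14.585 → t=2.977, apex=10.853, x_land=104.567, impact vy=-14.585
  bounce: vy ← 0.55·14.585 = 8.022
Arc 3: start y=0.000, vy=8.022 → t=1.637, apex=3.283, x_land=125.686, impact vy=-8.022
  bounce: vy ← 0.55·8.022 = 4.412
Arc 4: start y=0.000, vy=4.412 → t=0.900, apex=0.993, x_land=137.301, impact vy=-4.412
  bounce: vy ← 0.55·4.412 = 2.427
Arc 5: start y=0.000, vy=2.427 → t=0.495, apex=0.300, x_land=143.689, impact vy=-2.427
  bounce: vy ← 0.55·2.427 = 1.335
Arc 6: start y=0.000, vy=1.335 → t=0.272, apex=0.091, x_land=147.203, impact vy=-1.335
  bounce: vy ← 0.55·1.335 = 0.734

1 5.129 35.879 66.170
2 2.977 10.853 104.567
3 1.637 3.283 125.686
4 0.900 0.993 137.301
5 0.495 0.300 143.689
6 0.272 0.091 147.203
final: 147.203 0.734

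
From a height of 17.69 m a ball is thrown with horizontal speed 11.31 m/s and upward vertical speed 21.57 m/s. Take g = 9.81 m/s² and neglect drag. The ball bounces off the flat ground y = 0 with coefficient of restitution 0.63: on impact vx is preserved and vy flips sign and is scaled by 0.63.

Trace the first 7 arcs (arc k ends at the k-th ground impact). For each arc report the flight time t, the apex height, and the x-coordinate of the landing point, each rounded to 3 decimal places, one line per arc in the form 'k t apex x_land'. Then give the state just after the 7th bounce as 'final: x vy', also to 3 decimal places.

Arc 1: start y=17.690, vy=21.570 → t=5.104, apex=41.404, x_land=57.728, impact vy=-28.502
  bounce: vy ← 0.63·28.502 = 17.956
Arc 2: start y=0.000, vy=17.956 → t=3.661, apex=16.433, x_land=99.131, impact vy=-17.956
  bounce: vy ← 0.63·17.956 = 11.312
Arc 3: start y=0.000, vy=11.312 → t=2.306, apex=6.522, x_land=125.215, impact vy=-11.312
  bounce: vy ← 0.63·11.312 = 7.127
Arc 4: start y=0.000, vy=7.127 → t=1.453, apex=2.589, x_land=141.648, impact vy=-7.127
  bounce: vy ← 0.63·7.127 = 4.490
Arc 5: start y=0.000, vy=4.490 → t=0.915, apex=1.027, x_land=152.001, impact vy=-4.490
  bounce: vy ← 0.63·4.490 = 2.829
Arc 6: start y=0.000, vy=2.829 → t=0.577, apex=0.408, x_land=158.523, impact vy=-2.829
  bounce: vy ← 0.63·2.829 = 1.782
Arc 7: start y=0.000, vy=1.782 → t=0.363, apex=0.162, x_land=162.632, impact vy=-1.782
  bounce: vy ← 0.63·1.782 = 1.123

1 5.104 41.404 57.728
2 3.661 16.433 99.131
3 2.306 6.522 125.215
4 1.453 2.589 141.648
5 0.915 1.027 152.001
6 0.577 0.408 158.523
7 0.363 0.162 162.632
final: 162.632 1.123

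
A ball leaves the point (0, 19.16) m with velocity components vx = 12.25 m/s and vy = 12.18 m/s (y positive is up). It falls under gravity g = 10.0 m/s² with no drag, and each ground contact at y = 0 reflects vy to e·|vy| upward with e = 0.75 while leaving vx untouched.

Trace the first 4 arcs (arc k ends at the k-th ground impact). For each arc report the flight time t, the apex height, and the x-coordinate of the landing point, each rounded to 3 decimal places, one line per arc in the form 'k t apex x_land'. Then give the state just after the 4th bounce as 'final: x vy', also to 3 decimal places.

1 3.524 26.578 43.163
2 3.458 14.950 85.528
3 2.594 8.409 117.301
4 1.945 4.730 141.131
final: 141.131 7.295

Arc 1: start y=19.160, vy=12.180 → t=3.524, apex=26.578, x_land=43.163, impact vy=-23.055
  bounce: vy ← 0.75·23.055 = 17.292
Arc 2: start y=0.000, vy=17.292 → t=3.458, apex=14.950, x_land=85.528, impact vy=-17.292
  bounce: vy ← 0.75·17.292 = 12.969
Arc 3: start y=0.000, vy=12.969 → t=2.594, apex=8.409, x_land=117.301, impact vy=-12.969
  bounce: vy ← 0.75·12.969 = 9.727
Arc 4: start y=0.000, vy=9.727 → t=1.945, apex=4.730, x_land=141.131, impact vy=-9.727
  bounce: vy ← 0.75·9.727 = 7.295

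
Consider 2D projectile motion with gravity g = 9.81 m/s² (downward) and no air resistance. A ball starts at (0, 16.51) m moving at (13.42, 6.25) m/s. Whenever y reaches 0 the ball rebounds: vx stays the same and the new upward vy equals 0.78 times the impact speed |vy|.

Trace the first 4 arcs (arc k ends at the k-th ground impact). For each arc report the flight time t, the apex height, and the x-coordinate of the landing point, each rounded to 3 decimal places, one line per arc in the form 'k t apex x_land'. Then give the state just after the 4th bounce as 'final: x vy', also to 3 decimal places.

Arc 1: start y=16.510, vy=6.250 → t=2.579, apex=18.501, x_land=34.613, impact vy=-19.052
  bounce: vy ← 0.78·19.052 = 14.861
Arc 2: start y=0.000, vy=14.861 → t=3.030, apex=11.256, x_land=75.272, impact vy=-14.861
  bounce: vy ← 0.78·14.861 = 11.591
Arc 3: start y=0.000, vy=11.591 → t=2.363, apex=6.848, x_land=106.986, impact vy=-11.591
  bounce: vy ← 0.78·11.591 = 9.041
Arc 4: start y=0.000, vy=9.041 → t=1.843, apex=4.166, x_land=131.723, impact vy=-9.041
  bounce: vy ← 0.78·9.041 = 7.052

1 2.579 18.501 34.613
2 3.030 11.256 75.272
3 2.363 6.848 106.986
4 1.843 4.166 131.723
final: 131.723 7.052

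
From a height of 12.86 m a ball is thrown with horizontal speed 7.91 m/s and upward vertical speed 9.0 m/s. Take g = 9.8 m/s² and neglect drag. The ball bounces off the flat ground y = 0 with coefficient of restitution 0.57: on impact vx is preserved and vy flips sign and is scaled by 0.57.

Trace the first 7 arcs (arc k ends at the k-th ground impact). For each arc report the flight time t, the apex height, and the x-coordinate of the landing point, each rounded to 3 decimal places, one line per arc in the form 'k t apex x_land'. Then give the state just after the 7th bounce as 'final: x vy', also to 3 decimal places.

Arc 1: start y=12.860, vy=9.000 → t=2.781, apex=16.993, x_land=21.994, impact vy=-18.250
  bounce: vy ← 0.57·18.250 = 10.402
Arc 2: start y=0.000, vy=10.402 → t=2.123, apex=5.521, x_land=38.787, impact vy=-10.402
  bounce: vy ← 0.57·10.402 = 5.929
Arc 3: start y=0.000, vy=5.929 → t=1.210, apex=1.794, x_land=48.359, impact vy=-5.929
  bounce: vy ← 0.57·5.929 = 3.380
Arc 4: start y=0.000, vy=3.380 → t=0.690, apex=0.583, x_land=53.814, impact vy=-3.380
  bounce: vy ← 0.57·3.380 = 1.926
Arc 5: start y=0.000, vy=1.926 → t=0.393, apex=0.189, x_land=56.924, impact vy=-1.926
  bounce: vy ← 0.57·1.926 = 1.098
Arc 6: start y=0.000, vy=1.098 → t=0.224, apex=0.062, x_land=58.697, impact vy=-1.098
  bounce: vy ← 0.57·1.098 = 0.626
Arc 7: start y=0.000, vy=0.626 → t=0.128, apex=0.020, x_land=59.707, impact vy=-0.626
  bounce: vy ← 0.57·0.626 = 0.357

1 2.781 16.993 21.994
2 2.123 5.521 38.787
3 1.210 1.794 48.359
4 0.690 0.583 53.814
5 0.393 0.189 56.924
6 0.224 0.062 58.697
7 0.128 0.020 59.707
final: 59.707 0.357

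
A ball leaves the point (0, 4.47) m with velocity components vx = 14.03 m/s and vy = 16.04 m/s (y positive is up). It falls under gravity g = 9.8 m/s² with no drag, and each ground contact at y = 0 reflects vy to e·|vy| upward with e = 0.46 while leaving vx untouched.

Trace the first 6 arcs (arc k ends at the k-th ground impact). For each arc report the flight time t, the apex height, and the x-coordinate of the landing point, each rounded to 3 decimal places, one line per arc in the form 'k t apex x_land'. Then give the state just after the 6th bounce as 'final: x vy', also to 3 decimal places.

Arc 1: start y=4.470, vy=16.040 → t=3.532, apex=17.597, x_land=49.551, impact vy=-18.571
  bounce: vy ← 0.46·18.571 = 8.543
Arc 2: start y=0.000, vy=8.543 → t=1.743, apex=3.723, x_land=74.011, impact vy=-8.543
  bounce: vy ← 0.46·8.543 = 3.930
Arc 3: start y=0.000, vy=3.930 → t=0.802, apex=0.788, x_land=85.263, impact vy=-3.930
  bounce: vy ← 0.46·3.930 = 1.808
Arc 4: start y=0.000, vy=1.808 → t=0.369, apex=0.167, x_land=90.439, impact vy=-1.808
  bounce: vy ← 0.46·1.808 = 0.832
Arc 5: start y=0.000, vy=0.832 → t=0.170, apex=0.035, x_land=92.819, impact vy=-0.832
  bounce: vy ← 0.46·0.832 = 0.383
Arc 6: start y=0.000, vy=0.383 → t=0.078, apex=0.007, x_land=93.915, impact vy=-0.383
  bounce: vy ← 0.46·0.383 = 0.176

1 3.532 17.597 49.551
2 1.743 3.723 74.011
3 0.802 0.788 85.263
4 0.369 0.167 90.439
5 0.170 0.035 92.819
6 0.078 0.007 93.915
final: 93.915 0.176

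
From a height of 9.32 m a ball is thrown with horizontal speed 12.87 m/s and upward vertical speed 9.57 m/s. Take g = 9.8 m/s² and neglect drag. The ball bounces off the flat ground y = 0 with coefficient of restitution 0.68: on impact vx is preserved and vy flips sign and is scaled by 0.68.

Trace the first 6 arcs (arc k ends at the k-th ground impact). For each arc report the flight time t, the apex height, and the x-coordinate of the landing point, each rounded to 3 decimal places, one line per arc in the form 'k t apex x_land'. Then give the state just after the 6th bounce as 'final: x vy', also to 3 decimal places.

1 2.666 13.993 34.317
2 2.298 6.470 63.895
3 1.563 2.992 84.008
4 1.063 1.383 97.685
5 0.723 0.640 106.985
6 0.491 0.296 113.309
final: 113.309 1.637

Arc 1: start y=9.320, vy=9.570 → t=2.666, apex=13.993, x_land=34.317, impact vy=-16.561
  bounce: vy ← 0.68·16.561 = 11.261
Arc 2: start y=0.000, vy=11.261 → t=2.298, apex=6.470, x_land=63.895, impact vy=-11.261
  bounce: vy ← 0.68·11.261 = 7.658
Arc 3: start y=0.000, vy=7.658 → t=1.563, apex=2.992, x_land=84.008, impact vy=-7.658
  bounce: vy ← 0.68·7.658 = 5.207
Arc 4: start y=0.000, vy=5.207 → t=1.063, apex=1.383, x_land=97.685, impact vy=-5.207
  bounce: vy ← 0.68·5.207 = 3.541
Arc 5: start y=0.000, vy=3.541 → t=0.723, apex=0.640, x_land=106.985, impact vy=-3.541
  bounce: vy ← 0.68·3.541 = 2.408
Arc 6: start y=0.000, vy=2.408 → t=0.491, apex=0.296, x_land=113.309, impact vy=-2.408
  bounce: vy ← 0.68·2.408 = 1.637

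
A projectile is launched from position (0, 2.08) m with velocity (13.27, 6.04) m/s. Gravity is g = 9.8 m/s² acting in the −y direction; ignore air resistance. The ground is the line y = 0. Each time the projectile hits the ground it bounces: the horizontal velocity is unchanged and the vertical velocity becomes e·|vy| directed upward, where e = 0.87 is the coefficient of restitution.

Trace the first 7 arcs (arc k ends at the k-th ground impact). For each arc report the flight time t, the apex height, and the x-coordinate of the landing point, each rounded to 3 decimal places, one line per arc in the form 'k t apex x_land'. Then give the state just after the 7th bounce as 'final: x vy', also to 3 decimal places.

Arc 1: start y=2.080, vy=6.040 → t=1.513, apex=3.941, x_land=20.080, impact vy=-8.789
  bounce: vy ← 0.87·8.789 = 7.647
Arc 2: start y=0.000, vy=7.647 → t=1.561, apex=2.983, x_land=40.788, impact vy=-7.647
  bounce: vy ← 0.87·7.647 = 6.653
Arc 3: start y=0.000, vy=6.653 → t=1.358, apex=2.258, x_land=58.804, impact vy=-6.653
  bounce: vy ← 0.87·6.653 = 5.788
Arc 4: start y=0.000, vy=5.788 → t=1.181, apex=1.709, x_land=74.478, impact vy=-5.788
  bounce: vy ← 0.87·5.788 = 5.035
Arc 5: start y=0.000, vy=5.035 → t=1.028, apex=1.294, x_land=88.115, impact vy=-5.035
  bounce: vy ← 0.87·5.035 = 4.381
Arc 6: start y=0.000, vy=4.381 → t=0.894, apex=0.979, x_land=99.978, impact vy=-4.381
  bounce: vy ← 0.87·4.381 = 3.811
Arc 7: start y=0.000, vy=3.811 → t=0.778, apex=0.741, x_land=110.300, impact vy=-3.811
  bounce: vy ← 0.87·3.811 = 3.316

1 1.513 3.941 20.080
2 1.561 2.983 40.788
3 1.358 2.258 58.804
4 1.181 1.709 74.478
5 1.028 1.294 88.115
6 0.894 0.979 99.978
7 0.778 0.741 110.300
final: 110.300 3.316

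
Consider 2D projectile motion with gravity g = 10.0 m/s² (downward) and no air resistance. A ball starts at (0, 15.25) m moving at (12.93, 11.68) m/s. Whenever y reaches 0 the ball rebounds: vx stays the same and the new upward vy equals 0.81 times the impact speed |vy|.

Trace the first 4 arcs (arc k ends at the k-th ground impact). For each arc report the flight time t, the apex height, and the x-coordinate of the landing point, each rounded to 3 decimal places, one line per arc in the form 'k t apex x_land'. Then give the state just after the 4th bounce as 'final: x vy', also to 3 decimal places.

1 3.269 22.071 42.268
2 3.404 14.481 86.277
3 2.757 9.501 121.924
4 2.233 6.234 150.799
final: 150.799 9.044

Arc 1: start y=15.250, vy=11.680 → t=3.269, apex=22.071, x_land=42.268, impact vy=-21.010
  bounce: vy ← 0.81·21.010 = 17.018
Arc 2: start y=0.000, vy=17.018 → t=3.404, apex=14.481, x_land=86.277, impact vy=-17.018
  bounce: vy ← 0.81·17.018 = 13.785
Arc 3: start y=0.000, vy=13.785 → t=2.757, apex=9.501, x_land=121.924, impact vy=-13.785
  bounce: vy ← 0.81·13.785 = 11.166
Arc 4: start y=0.000, vy=11.166 → t=2.233, apex=6.234, x_land=150.799, impact vy=-11.166
  bounce: vy ← 0.81·11.166 = 9.044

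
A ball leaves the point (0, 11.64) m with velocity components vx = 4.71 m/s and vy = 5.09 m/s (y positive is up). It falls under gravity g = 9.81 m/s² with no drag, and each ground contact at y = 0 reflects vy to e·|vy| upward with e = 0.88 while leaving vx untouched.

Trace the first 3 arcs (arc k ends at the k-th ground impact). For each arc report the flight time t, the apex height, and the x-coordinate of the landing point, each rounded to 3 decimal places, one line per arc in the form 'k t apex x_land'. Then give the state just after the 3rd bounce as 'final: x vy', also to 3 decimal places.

1 2.144 12.960 10.100
2 2.861 10.037 23.575
3 2.518 7.772 35.433
final: 35.433 10.867

Arc 1: start y=11.640, vy=5.090 → t=2.144, apex=12.960, x_land=10.100, impact vy=-15.946
  bounce: vy ← 0.88·15.946 = 14.033
Arc 2: start y=0.000, vy=14.033 → t=2.861, apex=10.037, x_land=23.575, impact vy=-14.033
  bounce: vy ← 0.88·14.033 = 12.349
Arc 3: start y=0.000, vy=12.349 → t=2.518, apex=7.772, x_land=35.433, impact vy=-12.349
  bounce: vy ← 0.88·12.349 = 10.867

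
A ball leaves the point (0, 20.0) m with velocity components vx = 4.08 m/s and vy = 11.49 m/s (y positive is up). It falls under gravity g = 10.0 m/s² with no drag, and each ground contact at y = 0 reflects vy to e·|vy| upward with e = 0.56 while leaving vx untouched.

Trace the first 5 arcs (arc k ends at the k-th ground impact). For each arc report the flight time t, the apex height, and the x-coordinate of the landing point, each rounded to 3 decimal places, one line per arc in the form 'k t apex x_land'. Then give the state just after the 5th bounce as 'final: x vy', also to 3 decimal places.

Arc 1: start y=20.000, vy=11.490 → t=3.456, apex=26.601, x_land=14.099, impact vy=-23.066
  bounce: vy ← 0.56·23.066 = 12.917
Arc 2: start y=0.000, vy=12.917 → t=2.583, apex=8.342, x_land=24.639, impact vy=-12.917
  bounce: vy ← 0.56·12.917 = 7.233
Arc 3: start y=0.000, vy=7.233 → t=1.447, apex=2.616, x_land=30.541, impact vy=-7.233
  bounce: vy ← 0.56·7.233 = 4.051
Arc 4: start y=0.000, vy=4.051 → t=0.810, apex=0.820, x_land=33.846, impact vy=-4.051
  bounce: vy ← 0.56·4.051 = 2.268
Arc 5: start y=0.000, vy=2.268 → t=0.454, apex=0.257, x_land=35.697, impact vy=-2.268
  bounce: vy ← 0.56·2.268 = 1.270

1 3.456 26.601 14.099
2 2.583 8.342 24.639
3 1.447 2.616 30.541
4 0.810 0.820 33.846
5 0.454 0.257 35.697
final: 35.697 1.270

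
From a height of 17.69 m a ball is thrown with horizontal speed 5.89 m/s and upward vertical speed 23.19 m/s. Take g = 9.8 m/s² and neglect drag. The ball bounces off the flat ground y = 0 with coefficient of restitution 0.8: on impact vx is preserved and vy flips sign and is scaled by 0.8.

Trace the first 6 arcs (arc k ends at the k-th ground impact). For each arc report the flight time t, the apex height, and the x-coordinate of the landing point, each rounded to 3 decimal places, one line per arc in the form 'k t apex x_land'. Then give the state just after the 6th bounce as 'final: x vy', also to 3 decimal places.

1 5.401 45.128 31.812
2 4.856 28.882 60.412
3 3.884 18.484 83.291
4 3.108 11.830 101.595
5 2.486 7.571 116.238
6 1.989 4.846 127.952
final: 127.952 7.796

Arc 1: start y=17.690, vy=23.190 → t=5.401, apex=45.128, x_land=31.812, impact vy=-29.741
  bounce: vy ← 0.8·29.741 = 23.792
Arc 2: start y=0.000, vy=23.792 → t=4.856, apex=28.882, x_land=60.412, impact vy=-23.792
  bounce: vy ← 0.8·23.792 = 19.034
Arc 3: start y=0.000, vy=19.034 → t=3.884, apex=18.484, x_land=83.291, impact vy=-19.034
  bounce: vy ← 0.8·19.034 = 15.227
Arc 4: start y=0.000, vy=15.227 → t=3.108, apex=11.830, x_land=101.595, impact vy=-15.227
  bounce: vy ← 0.8·15.227 = 12.182
Arc 5: start y=0.000, vy=12.182 → t=2.486, apex=7.571, x_land=116.238, impact vy=-12.182
  bounce: vy ← 0.8·12.182 = 9.745
Arc 6: start y=0.000, vy=9.745 → t=1.989, apex=4.846, x_land=127.952, impact vy=-9.745
  bounce: vy ← 0.8·9.745 = 7.796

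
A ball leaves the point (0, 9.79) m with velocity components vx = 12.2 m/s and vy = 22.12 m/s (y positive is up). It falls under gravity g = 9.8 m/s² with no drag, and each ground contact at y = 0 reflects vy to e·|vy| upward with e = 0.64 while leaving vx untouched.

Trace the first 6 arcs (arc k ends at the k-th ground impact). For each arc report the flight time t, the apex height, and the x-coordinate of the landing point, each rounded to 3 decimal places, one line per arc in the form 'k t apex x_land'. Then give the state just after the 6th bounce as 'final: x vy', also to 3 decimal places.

Arc 1: start y=9.790, vy=22.120 → t=4.920, apex=34.754, x_land=60.028, impact vy=-26.099
  bounce: vy ← 0.64·26.099 = 16.704
Arc 2: start y=0.000, vy=16.704 → t=3.409, apex=14.235, x_land=101.617, impact vy=-16.704
  bounce: vy ← 0.64·16.704 = 10.690
Arc 3: start y=0.000, vy=10.690 → t=2.182, apex=5.831, x_land=128.234, impact vy=-10.690
  bounce: vy ← 0.64·10.690 = 6.842
Arc 4: start y=0.000, vy=6.842 → t=1.396, apex=2.388, x_land=145.268, impact vy=-6.842
  bounce: vy ← 0.64·6.842 = 4.379
Arc 5: start y=0.000, vy=4.379 → t=0.894, apex=0.978, x_land=156.170, impact vy=-4.379
  bounce: vy ← 0.64·4.379 = 2.802
Arc 6: start y=0.000, vy=2.802 → t=0.572, apex=0.401, x_land=163.148, impact vy=-2.802
  bounce: vy ← 0.64·2.802 = 1.794

1 4.920 34.754 60.028
2 3.409 14.235 101.617
3 2.182 5.831 128.234
4 1.396 2.388 145.268
5 0.894 0.978 156.170
6 0.572 0.401 163.148
final: 163.148 1.794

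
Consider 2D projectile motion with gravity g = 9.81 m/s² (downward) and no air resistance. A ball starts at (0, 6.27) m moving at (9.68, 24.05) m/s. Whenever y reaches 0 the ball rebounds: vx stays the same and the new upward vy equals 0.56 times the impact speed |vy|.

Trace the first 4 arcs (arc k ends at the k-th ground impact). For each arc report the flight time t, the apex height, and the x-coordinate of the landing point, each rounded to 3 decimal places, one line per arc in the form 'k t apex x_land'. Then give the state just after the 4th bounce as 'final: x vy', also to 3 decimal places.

Arc 1: start y=6.270, vy=24.050 → t=5.151, apex=35.750, x_land=49.865, impact vy=-26.484
  bounce: vy ← 0.56·26.484 = 14.831
Arc 2: start y=0.000, vy=14.831 → t=3.024, apex=11.211, x_land=79.134, impact vy=-14.831
  bounce: vy ← 0.56·14.831 = 8.305
Arc 3: start y=0.000, vy=8.305 → t=1.693, apex=3.516, x_land=95.525, impact vy=-8.305
  bounce: vy ← 0.56·8.305 = 4.651
Arc 4: start y=0.000, vy=4.651 → t=0.948, apex=1.103, x_land=104.704, impact vy=-4.651
  bounce: vy ← 0.56·4.651 = 2.605

1 5.151 35.750 49.865
2 3.024 11.211 79.134
3 1.693 3.516 95.525
4 0.948 1.103 104.704
final: 104.704 2.605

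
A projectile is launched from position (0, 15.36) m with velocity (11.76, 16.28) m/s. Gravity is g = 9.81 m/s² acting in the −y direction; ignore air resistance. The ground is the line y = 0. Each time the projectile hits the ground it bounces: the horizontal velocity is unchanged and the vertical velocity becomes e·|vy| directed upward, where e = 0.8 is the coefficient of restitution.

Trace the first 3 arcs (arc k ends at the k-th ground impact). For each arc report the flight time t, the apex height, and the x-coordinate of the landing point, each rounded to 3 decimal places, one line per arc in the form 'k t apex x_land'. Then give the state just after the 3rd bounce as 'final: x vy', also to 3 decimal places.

1 4.086 28.869 48.046
2 3.882 18.476 93.694
3 3.105 11.825 130.212
final: 130.212 12.185

Arc 1: start y=15.360, vy=16.280 → t=4.086, apex=28.869, x_land=48.046, impact vy=-23.799
  bounce: vy ← 0.8·23.799 = 19.039
Arc 2: start y=0.000, vy=19.039 → t=3.882, apex=18.476, x_land=93.694, impact vy=-19.039
  bounce: vy ← 0.8·19.039 = 15.231
Arc 3: start y=0.000, vy=15.231 → t=3.105, apex=11.825, x_land=130.212, impact vy=-15.231
  bounce: vy ← 0.8·15.231 = 12.185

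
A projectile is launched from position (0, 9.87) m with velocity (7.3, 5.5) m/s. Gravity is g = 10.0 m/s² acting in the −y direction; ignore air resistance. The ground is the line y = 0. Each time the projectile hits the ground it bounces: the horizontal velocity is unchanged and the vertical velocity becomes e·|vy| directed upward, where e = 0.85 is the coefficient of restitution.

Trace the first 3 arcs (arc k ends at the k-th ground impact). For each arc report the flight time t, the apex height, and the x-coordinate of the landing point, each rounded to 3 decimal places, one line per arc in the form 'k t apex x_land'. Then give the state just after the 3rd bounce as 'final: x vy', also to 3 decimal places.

1 2.059 11.382 15.029
2 2.565 8.224 33.754
3 2.180 5.942 49.669
final: 49.669 9.266

Arc 1: start y=9.870, vy=5.500 → t=2.059, apex=11.382, x_land=15.029, impact vy=-15.088
  bounce: vy ← 0.85·15.088 = 12.825
Arc 2: start y=0.000, vy=12.825 → t=2.565, apex=8.224, x_land=33.754, impact vy=-12.825
  bounce: vy ← 0.85·12.825 = 10.901
Arc 3: start y=0.000, vy=10.901 → t=2.180, apex=5.942, x_land=49.669, impact vy=-10.901
  bounce: vy ← 0.85·10.901 = 9.266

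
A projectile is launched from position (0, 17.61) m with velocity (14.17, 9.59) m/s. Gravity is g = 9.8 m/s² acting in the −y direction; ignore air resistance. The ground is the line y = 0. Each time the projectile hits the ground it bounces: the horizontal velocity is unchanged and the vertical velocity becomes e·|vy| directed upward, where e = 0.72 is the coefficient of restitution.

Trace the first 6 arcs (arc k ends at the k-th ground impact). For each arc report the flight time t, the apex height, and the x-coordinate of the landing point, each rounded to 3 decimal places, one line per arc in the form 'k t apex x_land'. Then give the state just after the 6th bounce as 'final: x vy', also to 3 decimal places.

Arc 1: start y=17.610, vy=9.590 → t=3.112, apex=22.302, x_land=44.097, impact vy=-20.908
  bounce: vy ← 0.72·20.908 = 15.053
Arc 2: start y=0.000, vy=15.053 → t=3.072, apex=11.561, x_land=87.629, impact vy=-15.053
  bounce: vy ← 0.72·15.053 = 10.838
Arc 3: start y=0.000, vy=10.838 → t=2.212, apex=5.993, x_land=118.972, impact vy=-10.838
  bounce: vy ← 0.72·10.838 = 7.804
Arc 4: start y=0.000, vy=7.804 → t=1.593, apex=3.107, x_land=141.539, impact vy=-7.804
  bounce: vy ← 0.72·7.804 = 5.619
Arc 5: start y=0.000, vy=5.619 → t=1.147, apex=1.611, x_land=157.787, impact vy=-5.619
  bounce: vy ← 0.72·5.619 = 4.045
Arc 6: start y=0.000, vy=4.045 → t=0.826, apex=0.835, x_land=169.486, impact vy=-4.045
  bounce: vy ← 0.72·4.045 = 2.913

1 3.112 22.302 44.097
2 3.072 11.561 87.629
3 2.212 5.993 118.972
4 1.593 3.107 141.539
5 1.147 1.611 157.787
6 0.826 0.835 169.486
final: 169.486 2.913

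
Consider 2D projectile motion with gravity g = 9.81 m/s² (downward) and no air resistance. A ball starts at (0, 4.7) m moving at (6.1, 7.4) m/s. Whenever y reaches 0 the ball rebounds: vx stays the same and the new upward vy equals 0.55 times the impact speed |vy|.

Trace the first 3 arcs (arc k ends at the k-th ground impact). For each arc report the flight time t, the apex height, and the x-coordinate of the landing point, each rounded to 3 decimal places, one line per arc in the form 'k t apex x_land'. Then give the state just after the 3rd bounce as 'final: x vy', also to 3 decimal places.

Arc 1: start y=4.700, vy=7.400 → t=1.990, apex=7.491, x_land=12.140, impact vy=-12.123
  bounce: vy ← 0.55·12.123 = 6.668
Arc 2: start y=0.000, vy=6.668 → t=1.359, apex=2.266, x_land=20.432, impact vy=-6.668
  bounce: vy ← 0.55·6.668 = 3.667
Arc 3: start y=0.000, vy=3.667 → t=0.748, apex=0.685, x_land=24.993, impact vy=-3.667
  bounce: vy ← 0.55·3.667 = 2.017

1 1.990 7.491 12.140
2 1.359 2.266 20.432
3 0.748 0.685 24.993
final: 24.993 2.017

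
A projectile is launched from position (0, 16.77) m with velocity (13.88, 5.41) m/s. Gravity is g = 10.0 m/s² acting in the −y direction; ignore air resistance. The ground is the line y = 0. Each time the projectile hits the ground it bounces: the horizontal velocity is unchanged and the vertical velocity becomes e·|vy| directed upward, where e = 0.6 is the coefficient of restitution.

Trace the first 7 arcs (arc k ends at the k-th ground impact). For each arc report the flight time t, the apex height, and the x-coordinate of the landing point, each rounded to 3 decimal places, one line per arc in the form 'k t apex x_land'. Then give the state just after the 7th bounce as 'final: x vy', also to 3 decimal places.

1 2.451 18.233 34.015
2 2.292 6.564 65.821
3 1.375 2.363 84.906
4 0.825 0.851 96.356
5 0.495 0.306 103.226
6 0.297 0.110 107.348
7 0.178 0.040 109.822
final: 109.822 0.535

Arc 1: start y=16.770, vy=5.410 → t=2.451, apex=18.233, x_land=34.015, impact vy=-19.096
  bounce: vy ← 0.6·19.096 = 11.458
Arc 2: start y=0.000, vy=11.458 → t=2.292, apex=6.564, x_land=65.821, impact vy=-11.458
  bounce: vy ← 0.6·11.458 = 6.875
Arc 3: start y=0.000, vy=6.875 → t=1.375, apex=2.363, x_land=84.906, impact vy=-6.875
  bounce: vy ← 0.6·6.875 = 4.125
Arc 4: start y=0.000, vy=4.125 → t=0.825, apex=0.851, x_land=96.356, impact vy=-4.125
  bounce: vy ← 0.6·4.125 = 2.475
Arc 5: start y=0.000, vy=2.475 → t=0.495, apex=0.306, x_land=103.226, impact vy=-2.475
  bounce: vy ← 0.6·2.475 = 1.485
Arc 6: start y=0.000, vy=1.485 → t=0.297, apex=0.110, x_land=107.348, impact vy=-1.485
  bounce: vy ← 0.6·1.485 = 0.891
Arc 7: start y=0.000, vy=0.891 → t=0.178, apex=0.040, x_land=109.822, impact vy=-0.891
  bounce: vy ← 0.6·0.891 = 0.535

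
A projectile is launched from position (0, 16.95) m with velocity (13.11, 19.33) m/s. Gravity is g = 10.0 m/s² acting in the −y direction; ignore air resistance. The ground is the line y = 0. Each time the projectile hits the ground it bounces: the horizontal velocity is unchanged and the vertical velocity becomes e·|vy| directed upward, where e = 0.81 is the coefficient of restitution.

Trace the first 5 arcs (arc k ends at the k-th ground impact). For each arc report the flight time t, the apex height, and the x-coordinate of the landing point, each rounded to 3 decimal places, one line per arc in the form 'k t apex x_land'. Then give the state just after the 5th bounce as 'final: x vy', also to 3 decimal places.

Arc 1: start y=16.950, vy=19.330 → t=4.603, apex=35.632, x_land=60.339, impact vy=-26.695
  bounce: vy ← 0.81·26.695 = 21.623
Arc 2: start y=0.000, vy=21.623 → t=4.325, apex=23.378, x_land=117.036, impact vy=-21.623
  bounce: vy ← 0.81·21.623 = 17.515
Arc 3: start y=0.000, vy=17.515 → t=3.503, apex=15.339, x_land=162.960, impact vy=-17.515
  bounce: vy ← 0.81·17.515 = 14.187
Arc 4: start y=0.000, vy=14.187 → t=2.837, apex=10.064, x_land=200.158, impact vy=-14.187
  bounce: vy ← 0.81·14.187 = 11.492
Arc 5: start y=0.000, vy=11.492 → t=2.298, apex=6.603, x_land=230.289, impact vy=-11.492
  bounce: vy ← 0.81·11.492 = 9.308

1 4.603 35.632 60.339
2 4.325 23.378 117.036
3 3.503 15.339 162.960
4 2.837 10.064 200.158
5 2.298 6.603 230.289
final: 230.289 9.308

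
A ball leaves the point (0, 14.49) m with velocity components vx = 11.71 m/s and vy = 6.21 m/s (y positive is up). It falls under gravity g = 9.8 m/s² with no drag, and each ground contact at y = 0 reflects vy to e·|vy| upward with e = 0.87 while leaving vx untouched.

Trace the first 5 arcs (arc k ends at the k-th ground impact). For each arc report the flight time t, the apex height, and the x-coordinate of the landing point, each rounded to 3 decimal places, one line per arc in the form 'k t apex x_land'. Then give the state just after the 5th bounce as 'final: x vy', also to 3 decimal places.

Arc 1: start y=14.490, vy=6.210 → t=2.466, apex=16.458, x_land=28.881, impact vy=-17.960
  bounce: vy ← 0.87·17.960 = 15.625
Arc 2: start y=0.000, vy=15.625 → t=3.189, apex=12.457, x_land=66.222, impact vy=-15.625
  bounce: vy ← 0.87·15.625 = 13.594
Arc 3: start y=0.000, vy=13.594 → t=2.774, apex=9.428, x_land=98.709, impact vy=-13.594
  bounce: vy ← 0.87·13.594 = 11.827
Arc 4: start y=0.000, vy=11.827 → t=2.414, apex=7.136, x_land=126.973, impact vy=-11.827
  bounce: vy ← 0.87·11.827 = 10.289
Arc 5: start y=0.000, vy=10.289 → t=2.100, apex=5.402, x_land=151.562, impact vy=-10.289
  bounce: vy ← 0.87·10.289 = 8.952

1 2.466 16.458 28.881
2 3.189 12.457 66.222
3 2.774 9.428 98.709
4 2.414 7.136 126.973
5 2.100 5.402 151.562
final: 151.562 8.952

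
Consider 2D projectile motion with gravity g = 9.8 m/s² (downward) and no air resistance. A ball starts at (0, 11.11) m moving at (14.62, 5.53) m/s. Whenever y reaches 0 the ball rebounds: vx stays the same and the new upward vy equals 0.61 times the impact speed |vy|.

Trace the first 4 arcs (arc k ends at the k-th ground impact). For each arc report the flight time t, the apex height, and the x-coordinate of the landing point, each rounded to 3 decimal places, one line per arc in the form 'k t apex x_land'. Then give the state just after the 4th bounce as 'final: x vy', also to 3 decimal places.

Arc 1: start y=11.110, vy=5.530 → t=2.172, apex=12.670, x_land=31.759, impact vy=-15.759
  bounce: vy ← 0.61·15.759 = 9.613
Arc 2: start y=0.000, vy=9.613 → t=1.962, apex=4.715, x_land=60.441, impact vy=-9.613
  bounce: vy ← 0.61·9.613 = 5.864
Arc 3: start y=0.000, vy=5.864 → t=1.197, apex=1.754, x_land=77.936, impact vy=-5.864
  bounce: vy ← 0.61·5.864 = 3.577
Arc 4: start y=0.000, vy=3.577 → t=0.730, apex=0.653, x_land=88.609, impact vy=-3.577
  bounce: vy ← 0.61·3.577 = 2.182

1 2.172 12.670 31.759
2 1.962 4.715 60.441
3 1.197 1.754 77.936
4 0.730 0.653 88.609
final: 88.609 2.182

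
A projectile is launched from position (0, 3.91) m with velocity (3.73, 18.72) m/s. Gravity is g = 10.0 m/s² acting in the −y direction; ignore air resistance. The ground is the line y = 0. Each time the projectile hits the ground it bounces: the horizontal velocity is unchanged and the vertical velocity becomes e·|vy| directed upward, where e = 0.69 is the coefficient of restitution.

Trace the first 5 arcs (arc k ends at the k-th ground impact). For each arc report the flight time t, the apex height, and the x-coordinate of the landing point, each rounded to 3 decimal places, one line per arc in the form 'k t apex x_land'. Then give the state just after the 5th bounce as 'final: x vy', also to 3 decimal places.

1 3.942 21.432 14.705
2 2.857 10.204 25.362
3 1.971 4.858 32.715
4 1.360 2.313 37.789
5 0.939 1.101 41.290
final: 41.290 3.238

Arc 1: start y=3.910, vy=18.720 → t=3.942, apex=21.432, x_land=14.705, impact vy=-20.704
  bounce: vy ← 0.69·20.704 = 14.285
Arc 2: start y=0.000, vy=14.285 → t=2.857, apex=10.204, x_land=25.362, impact vy=-14.285
  bounce: vy ← 0.69·14.285 = 9.857
Arc 3: start y=0.000, vy=9.857 → t=1.971, apex=4.858, x_land=32.715, impact vy=-9.857
  bounce: vy ← 0.69·9.857 = 6.801
Arc 4: start y=0.000, vy=6.801 → t=1.360, apex=2.313, x_land=37.789, impact vy=-6.801
  bounce: vy ← 0.69·6.801 = 4.693
Arc 5: start y=0.000, vy=4.693 → t=0.939, apex=1.101, x_land=41.290, impact vy=-4.693
  bounce: vy ← 0.69·4.693 = 3.238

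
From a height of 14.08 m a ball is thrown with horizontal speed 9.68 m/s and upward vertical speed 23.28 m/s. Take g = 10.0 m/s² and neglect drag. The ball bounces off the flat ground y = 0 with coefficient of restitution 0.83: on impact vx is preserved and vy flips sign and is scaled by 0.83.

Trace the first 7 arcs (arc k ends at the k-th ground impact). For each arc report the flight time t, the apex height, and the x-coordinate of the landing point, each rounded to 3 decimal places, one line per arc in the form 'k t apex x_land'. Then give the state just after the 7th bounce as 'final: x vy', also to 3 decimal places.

Arc 1: start y=14.080, vy=23.280 → t=5.198, apex=41.178, x_land=50.314, impact vy=-28.698
  bounce: vy ← 0.83·28.698 = 23.819
Arc 2: start y=0.000, vy=23.819 → t=4.764, apex=28.367, x_land=96.428, impact vy=-23.819
  bounce: vy ← 0.83·23.819 = 19.770
Arc 3: start y=0.000, vy=19.770 → t=3.954, apex=19.542, x_land=134.703, impact vy=-19.770
  bounce: vy ← 0.83·19.770 = 16.409
Arc 4: start y=0.000, vy=16.409 → t=3.282, apex=13.463, x_land=166.470, impact vy=-16.409
  bounce: vy ← 0.83·16.409 = 13.619
Arc 5: start y=0.000, vy=13.619 → t=2.724, apex=9.274, x_land=192.838, impact vy=-13.619
  bounce: vy ← 0.83·13.619 = 11.304
Arc 6: start y=0.000, vy=11.304 → t=2.261, apex=6.389, x_land=214.722, impact vy=-11.304
  bounce: vy ← 0.83·11.304 = 9.382
Arc 7: start y=0.000, vy=9.382 → t=1.876, apex=4.402, x_land=232.887, impact vy=-9.382
  bounce: vy ← 0.83·9.382 = 7.787

1 5.198 41.178 50.314
2 4.764 28.367 96.428
3 3.954 19.542 134.703
4 3.282 13.463 166.470
5 2.724 9.274 192.838
6 2.261 6.389 214.722
7 1.876 4.402 232.887
final: 232.887 7.787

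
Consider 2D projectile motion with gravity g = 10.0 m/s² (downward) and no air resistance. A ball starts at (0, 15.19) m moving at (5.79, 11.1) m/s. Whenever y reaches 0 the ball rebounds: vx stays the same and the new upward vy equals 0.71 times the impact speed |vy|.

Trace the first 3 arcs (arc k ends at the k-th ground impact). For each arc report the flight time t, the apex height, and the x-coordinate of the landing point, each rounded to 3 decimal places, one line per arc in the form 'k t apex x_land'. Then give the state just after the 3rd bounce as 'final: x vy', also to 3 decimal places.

Arc 1: start y=15.190, vy=11.100 → t=3.176, apex=21.351, x_land=18.391, impact vy=-20.664
  bounce: vy ← 0.71·20.664 = 14.672
Arc 2: start y=0.000, vy=14.672 → t=2.934, apex=10.763, x_land=35.381, impact vy=-14.672
  bounce: vy ← 0.71·14.672 = 10.417
Arc 3: start y=0.000, vy=10.417 → t=2.083, apex=5.426, x_land=47.444, impact vy=-10.417
  bounce: vy ← 0.71·10.417 = 7.396

1 3.176 21.351 18.391
2 2.934 10.763 35.381
3 2.083 5.426 47.444
final: 47.444 7.396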